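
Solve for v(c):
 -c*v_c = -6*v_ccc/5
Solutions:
 v(c) = C1 + Integral(C2*airyai(5^(1/3)*6^(2/3)*c/6) + C3*airybi(5^(1/3)*6^(2/3)*c/6), c)


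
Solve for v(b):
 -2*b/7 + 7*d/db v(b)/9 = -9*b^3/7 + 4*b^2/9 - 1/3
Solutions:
 v(b) = C1 - 81*b^4/196 + 4*b^3/21 + 9*b^2/49 - 3*b/7


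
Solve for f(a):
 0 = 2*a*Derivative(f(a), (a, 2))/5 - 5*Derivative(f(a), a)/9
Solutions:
 f(a) = C1 + C2*a^(43/18)


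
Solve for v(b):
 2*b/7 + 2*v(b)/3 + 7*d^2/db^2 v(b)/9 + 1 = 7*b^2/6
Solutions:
 v(b) = C1*sin(sqrt(42)*b/7) + C2*cos(sqrt(42)*b/7) + 7*b^2/4 - 3*b/7 - 67/12


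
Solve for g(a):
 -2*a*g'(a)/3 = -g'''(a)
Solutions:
 g(a) = C1 + Integral(C2*airyai(2^(1/3)*3^(2/3)*a/3) + C3*airybi(2^(1/3)*3^(2/3)*a/3), a)


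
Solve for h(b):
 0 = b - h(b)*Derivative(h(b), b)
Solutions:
 h(b) = -sqrt(C1 + b^2)
 h(b) = sqrt(C1 + b^2)


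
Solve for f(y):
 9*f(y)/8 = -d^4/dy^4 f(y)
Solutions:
 f(y) = (C1*sin(2^(3/4)*sqrt(3)*y/4) + C2*cos(2^(3/4)*sqrt(3)*y/4))*exp(-2^(3/4)*sqrt(3)*y/4) + (C3*sin(2^(3/4)*sqrt(3)*y/4) + C4*cos(2^(3/4)*sqrt(3)*y/4))*exp(2^(3/4)*sqrt(3)*y/4)


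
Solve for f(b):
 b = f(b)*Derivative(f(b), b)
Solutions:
 f(b) = -sqrt(C1 + b^2)
 f(b) = sqrt(C1 + b^2)


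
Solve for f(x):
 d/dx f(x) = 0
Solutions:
 f(x) = C1


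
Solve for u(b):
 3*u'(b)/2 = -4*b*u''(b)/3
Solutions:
 u(b) = C1 + C2/b^(1/8)


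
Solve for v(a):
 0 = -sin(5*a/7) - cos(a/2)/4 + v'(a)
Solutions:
 v(a) = C1 + sin(a/2)/2 - 7*cos(5*a/7)/5


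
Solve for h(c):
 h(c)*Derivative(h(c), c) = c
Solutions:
 h(c) = -sqrt(C1 + c^2)
 h(c) = sqrt(C1 + c^2)


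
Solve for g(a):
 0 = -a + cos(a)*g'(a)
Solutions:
 g(a) = C1 + Integral(a/cos(a), a)


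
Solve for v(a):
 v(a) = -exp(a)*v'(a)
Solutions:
 v(a) = C1*exp(exp(-a))


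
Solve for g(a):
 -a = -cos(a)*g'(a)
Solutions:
 g(a) = C1 + Integral(a/cos(a), a)


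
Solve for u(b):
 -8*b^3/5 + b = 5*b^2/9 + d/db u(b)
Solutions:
 u(b) = C1 - 2*b^4/5 - 5*b^3/27 + b^2/2


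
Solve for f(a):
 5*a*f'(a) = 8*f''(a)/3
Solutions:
 f(a) = C1 + C2*erfi(sqrt(15)*a/4)


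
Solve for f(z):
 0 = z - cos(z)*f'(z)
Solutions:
 f(z) = C1 + Integral(z/cos(z), z)


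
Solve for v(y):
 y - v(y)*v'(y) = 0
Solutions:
 v(y) = -sqrt(C1 + y^2)
 v(y) = sqrt(C1 + y^2)


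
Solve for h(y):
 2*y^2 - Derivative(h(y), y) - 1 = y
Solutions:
 h(y) = C1 + 2*y^3/3 - y^2/2 - y


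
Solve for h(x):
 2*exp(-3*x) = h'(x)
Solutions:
 h(x) = C1 - 2*exp(-3*x)/3


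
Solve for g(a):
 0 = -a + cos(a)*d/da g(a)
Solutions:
 g(a) = C1 + Integral(a/cos(a), a)


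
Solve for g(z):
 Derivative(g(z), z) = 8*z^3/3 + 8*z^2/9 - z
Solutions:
 g(z) = C1 + 2*z^4/3 + 8*z^3/27 - z^2/2


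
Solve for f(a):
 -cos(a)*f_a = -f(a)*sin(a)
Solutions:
 f(a) = C1/cos(a)


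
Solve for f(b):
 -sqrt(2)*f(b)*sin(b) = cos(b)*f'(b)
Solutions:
 f(b) = C1*cos(b)^(sqrt(2))


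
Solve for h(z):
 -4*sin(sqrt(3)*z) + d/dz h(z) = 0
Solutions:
 h(z) = C1 - 4*sqrt(3)*cos(sqrt(3)*z)/3


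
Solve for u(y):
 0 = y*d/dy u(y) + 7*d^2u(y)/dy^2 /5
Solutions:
 u(y) = C1 + C2*erf(sqrt(70)*y/14)


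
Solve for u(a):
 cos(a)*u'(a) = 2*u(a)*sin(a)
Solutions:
 u(a) = C1/cos(a)^2


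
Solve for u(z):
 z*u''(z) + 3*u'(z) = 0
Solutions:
 u(z) = C1 + C2/z^2


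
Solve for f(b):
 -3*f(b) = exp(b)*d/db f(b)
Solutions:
 f(b) = C1*exp(3*exp(-b))


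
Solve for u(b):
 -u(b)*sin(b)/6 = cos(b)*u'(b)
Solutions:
 u(b) = C1*cos(b)^(1/6)


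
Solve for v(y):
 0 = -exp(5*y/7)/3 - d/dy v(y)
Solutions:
 v(y) = C1 - 7*exp(5*y/7)/15


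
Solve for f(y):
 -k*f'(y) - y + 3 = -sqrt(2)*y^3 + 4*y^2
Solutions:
 f(y) = C1 + sqrt(2)*y^4/(4*k) - 4*y^3/(3*k) - y^2/(2*k) + 3*y/k


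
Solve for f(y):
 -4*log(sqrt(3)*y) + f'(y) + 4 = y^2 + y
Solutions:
 f(y) = C1 + y^3/3 + y^2/2 + 4*y*log(y) - 8*y + y*log(9)


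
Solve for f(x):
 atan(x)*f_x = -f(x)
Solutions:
 f(x) = C1*exp(-Integral(1/atan(x), x))


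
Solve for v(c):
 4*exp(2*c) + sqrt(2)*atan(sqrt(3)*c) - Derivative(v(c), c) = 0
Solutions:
 v(c) = C1 + sqrt(2)*(c*atan(sqrt(3)*c) - sqrt(3)*log(3*c^2 + 1)/6) + 2*exp(2*c)


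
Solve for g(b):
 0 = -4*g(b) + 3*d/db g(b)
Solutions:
 g(b) = C1*exp(4*b/3)


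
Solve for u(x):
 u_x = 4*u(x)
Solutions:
 u(x) = C1*exp(4*x)


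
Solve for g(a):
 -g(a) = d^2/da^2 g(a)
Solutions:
 g(a) = C1*sin(a) + C2*cos(a)


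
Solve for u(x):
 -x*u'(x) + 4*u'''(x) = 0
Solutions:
 u(x) = C1 + Integral(C2*airyai(2^(1/3)*x/2) + C3*airybi(2^(1/3)*x/2), x)


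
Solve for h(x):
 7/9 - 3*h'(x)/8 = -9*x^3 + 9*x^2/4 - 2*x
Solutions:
 h(x) = C1 + 6*x^4 - 2*x^3 + 8*x^2/3 + 56*x/27


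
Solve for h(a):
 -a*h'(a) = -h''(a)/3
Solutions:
 h(a) = C1 + C2*erfi(sqrt(6)*a/2)


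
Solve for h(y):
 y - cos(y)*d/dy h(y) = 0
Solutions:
 h(y) = C1 + Integral(y/cos(y), y)


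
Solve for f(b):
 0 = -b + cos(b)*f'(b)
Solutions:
 f(b) = C1 + Integral(b/cos(b), b)


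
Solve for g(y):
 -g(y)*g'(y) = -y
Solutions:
 g(y) = -sqrt(C1 + y^2)
 g(y) = sqrt(C1 + y^2)


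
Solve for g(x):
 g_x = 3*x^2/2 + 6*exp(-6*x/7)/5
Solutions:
 g(x) = C1 + x^3/2 - 7*exp(-6*x/7)/5


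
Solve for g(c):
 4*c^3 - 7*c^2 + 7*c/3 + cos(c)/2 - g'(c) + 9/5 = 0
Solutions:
 g(c) = C1 + c^4 - 7*c^3/3 + 7*c^2/6 + 9*c/5 + sin(c)/2


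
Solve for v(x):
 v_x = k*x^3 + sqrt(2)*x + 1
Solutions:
 v(x) = C1 + k*x^4/4 + sqrt(2)*x^2/2 + x


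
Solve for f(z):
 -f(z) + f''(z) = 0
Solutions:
 f(z) = C1*exp(-z) + C2*exp(z)


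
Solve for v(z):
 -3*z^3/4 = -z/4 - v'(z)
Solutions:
 v(z) = C1 + 3*z^4/16 - z^2/8


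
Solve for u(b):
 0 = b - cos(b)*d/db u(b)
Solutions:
 u(b) = C1 + Integral(b/cos(b), b)


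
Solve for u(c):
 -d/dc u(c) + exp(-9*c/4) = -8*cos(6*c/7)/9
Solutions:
 u(c) = C1 + 28*sin(6*c/7)/27 - 4*exp(-9*c/4)/9


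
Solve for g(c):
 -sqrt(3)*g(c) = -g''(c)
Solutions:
 g(c) = C1*exp(-3^(1/4)*c) + C2*exp(3^(1/4)*c)


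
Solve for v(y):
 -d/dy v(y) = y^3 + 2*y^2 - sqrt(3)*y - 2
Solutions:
 v(y) = C1 - y^4/4 - 2*y^3/3 + sqrt(3)*y^2/2 + 2*y


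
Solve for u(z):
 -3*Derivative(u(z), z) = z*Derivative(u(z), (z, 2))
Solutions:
 u(z) = C1 + C2/z^2


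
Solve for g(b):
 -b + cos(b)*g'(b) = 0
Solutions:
 g(b) = C1 + Integral(b/cos(b), b)


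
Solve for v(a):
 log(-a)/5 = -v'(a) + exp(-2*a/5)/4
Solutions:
 v(a) = C1 - a*log(-a)/5 + a/5 - 5*exp(-2*a/5)/8


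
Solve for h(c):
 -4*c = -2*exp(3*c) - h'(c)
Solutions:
 h(c) = C1 + 2*c^2 - 2*exp(3*c)/3


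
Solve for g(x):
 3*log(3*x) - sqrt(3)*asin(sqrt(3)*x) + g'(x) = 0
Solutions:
 g(x) = C1 - 3*x*log(x) - 3*x*log(3) + 3*x + sqrt(3)*(x*asin(sqrt(3)*x) + sqrt(3)*sqrt(1 - 3*x^2)/3)


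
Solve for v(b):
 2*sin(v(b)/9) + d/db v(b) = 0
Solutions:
 2*b + 9*log(cos(v(b)/9) - 1)/2 - 9*log(cos(v(b)/9) + 1)/2 = C1


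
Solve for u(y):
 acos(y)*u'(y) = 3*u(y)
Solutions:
 u(y) = C1*exp(3*Integral(1/acos(y), y))


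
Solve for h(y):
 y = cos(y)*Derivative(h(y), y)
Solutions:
 h(y) = C1 + Integral(y/cos(y), y)


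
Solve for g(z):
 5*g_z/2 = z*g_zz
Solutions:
 g(z) = C1 + C2*z^(7/2)


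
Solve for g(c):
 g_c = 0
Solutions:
 g(c) = C1


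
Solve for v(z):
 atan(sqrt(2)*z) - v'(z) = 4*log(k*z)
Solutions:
 v(z) = C1 - 4*z*log(k*z) + z*atan(sqrt(2)*z) + 4*z - sqrt(2)*log(2*z^2 + 1)/4


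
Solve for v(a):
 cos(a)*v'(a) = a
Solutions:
 v(a) = C1 + Integral(a/cos(a), a)


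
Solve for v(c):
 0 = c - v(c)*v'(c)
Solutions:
 v(c) = -sqrt(C1 + c^2)
 v(c) = sqrt(C1 + c^2)


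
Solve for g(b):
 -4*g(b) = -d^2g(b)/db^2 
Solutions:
 g(b) = C1*exp(-2*b) + C2*exp(2*b)


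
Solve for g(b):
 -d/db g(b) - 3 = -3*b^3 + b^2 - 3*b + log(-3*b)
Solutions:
 g(b) = C1 + 3*b^4/4 - b^3/3 + 3*b^2/2 - b*log(-b) + b*(-2 - log(3))


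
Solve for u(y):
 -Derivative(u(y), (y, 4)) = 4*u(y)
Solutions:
 u(y) = (C1*sin(y) + C2*cos(y))*exp(-y) + (C3*sin(y) + C4*cos(y))*exp(y)


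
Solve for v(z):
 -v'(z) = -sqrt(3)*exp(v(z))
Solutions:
 v(z) = log(-1/(C1 + sqrt(3)*z))


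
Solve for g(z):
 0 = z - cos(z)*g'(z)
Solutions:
 g(z) = C1 + Integral(z/cos(z), z)


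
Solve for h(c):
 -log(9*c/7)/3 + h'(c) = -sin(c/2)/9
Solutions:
 h(c) = C1 + c*log(c)/3 - c*log(7) - c/3 + 2*c*log(21)/3 + 2*cos(c/2)/9


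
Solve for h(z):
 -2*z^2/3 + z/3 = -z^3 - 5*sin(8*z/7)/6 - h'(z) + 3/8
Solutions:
 h(z) = C1 - z^4/4 + 2*z^3/9 - z^2/6 + 3*z/8 + 35*cos(8*z/7)/48


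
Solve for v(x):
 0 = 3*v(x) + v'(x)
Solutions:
 v(x) = C1*exp(-3*x)


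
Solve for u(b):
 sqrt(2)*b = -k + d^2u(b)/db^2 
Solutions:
 u(b) = C1 + C2*b + sqrt(2)*b^3/6 + b^2*k/2


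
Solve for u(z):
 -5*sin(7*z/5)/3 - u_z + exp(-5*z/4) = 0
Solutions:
 u(z) = C1 + 25*cos(7*z/5)/21 - 4*exp(-5*z/4)/5


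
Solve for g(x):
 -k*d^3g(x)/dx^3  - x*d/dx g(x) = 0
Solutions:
 g(x) = C1 + Integral(C2*airyai(x*(-1/k)^(1/3)) + C3*airybi(x*(-1/k)^(1/3)), x)


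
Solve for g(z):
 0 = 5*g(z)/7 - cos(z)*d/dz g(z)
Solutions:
 g(z) = C1*(sin(z) + 1)^(5/14)/(sin(z) - 1)^(5/14)


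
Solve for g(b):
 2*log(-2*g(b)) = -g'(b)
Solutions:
 Integral(1/(log(-_y) + log(2)), (_y, g(b)))/2 = C1 - b


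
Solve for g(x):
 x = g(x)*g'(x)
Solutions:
 g(x) = -sqrt(C1 + x^2)
 g(x) = sqrt(C1 + x^2)


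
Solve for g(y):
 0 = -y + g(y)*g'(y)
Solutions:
 g(y) = -sqrt(C1 + y^2)
 g(y) = sqrt(C1 + y^2)


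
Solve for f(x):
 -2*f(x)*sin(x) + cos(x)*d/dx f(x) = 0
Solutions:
 f(x) = C1/cos(x)^2


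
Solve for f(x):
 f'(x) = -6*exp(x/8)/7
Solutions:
 f(x) = C1 - 48*exp(x/8)/7


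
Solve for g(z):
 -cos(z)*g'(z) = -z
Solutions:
 g(z) = C1 + Integral(z/cos(z), z)


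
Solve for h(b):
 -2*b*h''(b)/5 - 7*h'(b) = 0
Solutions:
 h(b) = C1 + C2/b^(33/2)


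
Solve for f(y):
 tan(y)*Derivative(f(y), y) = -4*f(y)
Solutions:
 f(y) = C1/sin(y)^4


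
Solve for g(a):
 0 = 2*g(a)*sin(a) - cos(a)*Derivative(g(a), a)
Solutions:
 g(a) = C1/cos(a)^2


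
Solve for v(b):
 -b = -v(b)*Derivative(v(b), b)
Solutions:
 v(b) = -sqrt(C1 + b^2)
 v(b) = sqrt(C1 + b^2)


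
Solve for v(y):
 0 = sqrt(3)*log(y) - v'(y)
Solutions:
 v(y) = C1 + sqrt(3)*y*log(y) - sqrt(3)*y


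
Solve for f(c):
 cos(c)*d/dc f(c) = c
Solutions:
 f(c) = C1 + Integral(c/cos(c), c)


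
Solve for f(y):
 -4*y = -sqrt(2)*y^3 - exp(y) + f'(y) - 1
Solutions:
 f(y) = C1 + sqrt(2)*y^4/4 - 2*y^2 + y + exp(y)


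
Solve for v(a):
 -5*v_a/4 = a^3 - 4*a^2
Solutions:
 v(a) = C1 - a^4/5 + 16*a^3/15


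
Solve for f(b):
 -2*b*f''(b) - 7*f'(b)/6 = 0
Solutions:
 f(b) = C1 + C2*b^(5/12)


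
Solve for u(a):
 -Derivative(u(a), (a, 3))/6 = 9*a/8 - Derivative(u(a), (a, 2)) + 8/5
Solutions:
 u(a) = C1 + C2*a + C3*exp(6*a) + 3*a^3/16 + 143*a^2/160


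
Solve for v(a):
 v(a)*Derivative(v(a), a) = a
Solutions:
 v(a) = -sqrt(C1 + a^2)
 v(a) = sqrt(C1 + a^2)


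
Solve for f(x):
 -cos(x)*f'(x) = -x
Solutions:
 f(x) = C1 + Integral(x/cos(x), x)


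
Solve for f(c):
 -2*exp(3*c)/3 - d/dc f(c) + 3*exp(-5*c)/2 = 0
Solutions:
 f(c) = C1 - 2*exp(3*c)/9 - 3*exp(-5*c)/10


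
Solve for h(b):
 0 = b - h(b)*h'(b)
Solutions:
 h(b) = -sqrt(C1 + b^2)
 h(b) = sqrt(C1 + b^2)


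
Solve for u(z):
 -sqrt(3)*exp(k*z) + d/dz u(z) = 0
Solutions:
 u(z) = C1 + sqrt(3)*exp(k*z)/k


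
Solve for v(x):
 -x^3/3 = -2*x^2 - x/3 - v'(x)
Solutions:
 v(x) = C1 + x^4/12 - 2*x^3/3 - x^2/6


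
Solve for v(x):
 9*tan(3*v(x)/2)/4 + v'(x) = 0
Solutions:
 v(x) = -2*asin(C1*exp(-27*x/8))/3 + 2*pi/3
 v(x) = 2*asin(C1*exp(-27*x/8))/3


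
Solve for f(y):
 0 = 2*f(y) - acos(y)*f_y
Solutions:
 f(y) = C1*exp(2*Integral(1/acos(y), y))


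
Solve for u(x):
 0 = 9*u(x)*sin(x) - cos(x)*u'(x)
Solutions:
 u(x) = C1/cos(x)^9


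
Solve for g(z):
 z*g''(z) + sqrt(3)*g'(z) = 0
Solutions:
 g(z) = C1 + C2*z^(1 - sqrt(3))


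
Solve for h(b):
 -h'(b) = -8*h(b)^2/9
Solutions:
 h(b) = -9/(C1 + 8*b)


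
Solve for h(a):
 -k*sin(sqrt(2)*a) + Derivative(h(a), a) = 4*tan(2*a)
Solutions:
 h(a) = C1 - sqrt(2)*k*cos(sqrt(2)*a)/2 - 2*log(cos(2*a))


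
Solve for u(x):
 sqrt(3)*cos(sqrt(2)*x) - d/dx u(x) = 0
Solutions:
 u(x) = C1 + sqrt(6)*sin(sqrt(2)*x)/2


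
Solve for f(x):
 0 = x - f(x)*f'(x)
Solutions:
 f(x) = -sqrt(C1 + x^2)
 f(x) = sqrt(C1 + x^2)


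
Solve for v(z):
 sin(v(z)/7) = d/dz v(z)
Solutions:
 -z + 7*log(cos(v(z)/7) - 1)/2 - 7*log(cos(v(z)/7) + 1)/2 = C1


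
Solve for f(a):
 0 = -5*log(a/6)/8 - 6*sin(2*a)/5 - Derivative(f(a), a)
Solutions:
 f(a) = C1 - 5*a*log(a)/8 + 5*a/8 + 5*a*log(6)/8 + 3*cos(2*a)/5


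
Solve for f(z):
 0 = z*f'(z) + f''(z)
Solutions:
 f(z) = C1 + C2*erf(sqrt(2)*z/2)


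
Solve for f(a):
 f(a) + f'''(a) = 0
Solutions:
 f(a) = C3*exp(-a) + (C1*sin(sqrt(3)*a/2) + C2*cos(sqrt(3)*a/2))*exp(a/2)


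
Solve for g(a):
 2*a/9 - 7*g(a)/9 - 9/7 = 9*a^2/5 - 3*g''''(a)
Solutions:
 g(a) = C1*exp(-21^(1/4)*a/3) + C2*exp(21^(1/4)*a/3) + C3*sin(21^(1/4)*a/3) + C4*cos(21^(1/4)*a/3) - 81*a^2/35 + 2*a/7 - 81/49


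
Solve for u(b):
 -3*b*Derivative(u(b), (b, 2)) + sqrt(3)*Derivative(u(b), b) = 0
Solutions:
 u(b) = C1 + C2*b^(sqrt(3)/3 + 1)


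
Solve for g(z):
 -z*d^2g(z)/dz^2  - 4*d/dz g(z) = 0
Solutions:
 g(z) = C1 + C2/z^3


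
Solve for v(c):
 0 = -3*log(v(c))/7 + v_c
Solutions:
 li(v(c)) = C1 + 3*c/7


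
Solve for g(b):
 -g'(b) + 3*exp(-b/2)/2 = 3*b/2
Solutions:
 g(b) = C1 - 3*b^2/4 - 3*exp(-b/2)


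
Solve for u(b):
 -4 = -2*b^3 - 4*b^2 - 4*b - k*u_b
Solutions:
 u(b) = C1 - b^4/(2*k) - 4*b^3/(3*k) - 2*b^2/k + 4*b/k


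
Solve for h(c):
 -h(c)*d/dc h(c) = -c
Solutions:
 h(c) = -sqrt(C1 + c^2)
 h(c) = sqrt(C1 + c^2)


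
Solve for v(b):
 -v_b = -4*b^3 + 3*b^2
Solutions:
 v(b) = C1 + b^4 - b^3


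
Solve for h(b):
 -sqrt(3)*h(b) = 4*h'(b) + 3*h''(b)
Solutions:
 h(b) = (C1*sin(b*sqrt(-4 + 3*sqrt(3))/3) + C2*cos(b*sqrt(-4 + 3*sqrt(3))/3))*exp(-2*b/3)


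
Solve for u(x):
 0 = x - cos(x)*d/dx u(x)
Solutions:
 u(x) = C1 + Integral(x/cos(x), x)


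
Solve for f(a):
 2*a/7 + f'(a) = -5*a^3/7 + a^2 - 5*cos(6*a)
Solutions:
 f(a) = C1 - 5*a^4/28 + a^3/3 - a^2/7 - 5*sin(6*a)/6


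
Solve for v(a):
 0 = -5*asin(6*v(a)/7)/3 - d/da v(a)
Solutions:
 Integral(1/asin(6*_y/7), (_y, v(a))) = C1 - 5*a/3


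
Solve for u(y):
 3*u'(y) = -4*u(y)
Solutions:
 u(y) = C1*exp(-4*y/3)


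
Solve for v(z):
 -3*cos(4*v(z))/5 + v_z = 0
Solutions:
 -3*z/5 - log(sin(4*v(z)) - 1)/8 + log(sin(4*v(z)) + 1)/8 = C1


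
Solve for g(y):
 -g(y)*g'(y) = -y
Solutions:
 g(y) = -sqrt(C1 + y^2)
 g(y) = sqrt(C1 + y^2)


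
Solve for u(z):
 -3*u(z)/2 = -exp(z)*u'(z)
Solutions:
 u(z) = C1*exp(-3*exp(-z)/2)


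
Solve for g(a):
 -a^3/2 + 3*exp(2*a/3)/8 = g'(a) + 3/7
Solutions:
 g(a) = C1 - a^4/8 - 3*a/7 + 9*exp(2*a/3)/16


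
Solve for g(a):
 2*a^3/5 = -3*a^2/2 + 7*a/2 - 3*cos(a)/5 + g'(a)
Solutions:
 g(a) = C1 + a^4/10 + a^3/2 - 7*a^2/4 + 3*sin(a)/5


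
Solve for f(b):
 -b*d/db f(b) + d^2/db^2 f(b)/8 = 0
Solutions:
 f(b) = C1 + C2*erfi(2*b)


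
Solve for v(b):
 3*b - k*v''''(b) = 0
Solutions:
 v(b) = C1 + C2*b + C3*b^2 + C4*b^3 + b^5/(40*k)


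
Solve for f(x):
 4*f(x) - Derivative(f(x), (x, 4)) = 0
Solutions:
 f(x) = C1*exp(-sqrt(2)*x) + C2*exp(sqrt(2)*x) + C3*sin(sqrt(2)*x) + C4*cos(sqrt(2)*x)


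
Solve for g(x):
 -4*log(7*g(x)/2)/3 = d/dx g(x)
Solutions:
 -3*Integral(1/(-log(_y) - log(7) + log(2)), (_y, g(x)))/4 = C1 - x


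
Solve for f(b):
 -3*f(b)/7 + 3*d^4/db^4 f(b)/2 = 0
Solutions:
 f(b) = C1*exp(-2^(1/4)*7^(3/4)*b/7) + C2*exp(2^(1/4)*7^(3/4)*b/7) + C3*sin(2^(1/4)*7^(3/4)*b/7) + C4*cos(2^(1/4)*7^(3/4)*b/7)


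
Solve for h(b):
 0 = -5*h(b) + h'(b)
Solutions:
 h(b) = C1*exp(5*b)


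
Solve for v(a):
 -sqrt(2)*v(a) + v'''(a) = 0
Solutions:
 v(a) = C3*exp(2^(1/6)*a) + (C1*sin(2^(1/6)*sqrt(3)*a/2) + C2*cos(2^(1/6)*sqrt(3)*a/2))*exp(-2^(1/6)*a/2)


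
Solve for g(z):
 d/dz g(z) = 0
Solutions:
 g(z) = C1


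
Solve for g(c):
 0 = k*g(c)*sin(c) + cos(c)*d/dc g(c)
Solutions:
 g(c) = C1*exp(k*log(cos(c)))


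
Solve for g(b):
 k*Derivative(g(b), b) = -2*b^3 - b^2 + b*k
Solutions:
 g(b) = C1 - b^4/(2*k) - b^3/(3*k) + b^2/2


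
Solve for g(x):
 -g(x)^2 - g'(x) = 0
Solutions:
 g(x) = 1/(C1 + x)


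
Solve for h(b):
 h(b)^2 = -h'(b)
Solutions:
 h(b) = 1/(C1 + b)


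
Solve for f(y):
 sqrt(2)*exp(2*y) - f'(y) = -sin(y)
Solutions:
 f(y) = C1 + sqrt(2)*exp(2*y)/2 - cos(y)


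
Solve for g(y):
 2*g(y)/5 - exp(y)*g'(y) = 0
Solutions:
 g(y) = C1*exp(-2*exp(-y)/5)


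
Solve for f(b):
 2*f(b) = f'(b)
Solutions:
 f(b) = C1*exp(2*b)


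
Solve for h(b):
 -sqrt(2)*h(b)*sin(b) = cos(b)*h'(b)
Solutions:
 h(b) = C1*cos(b)^(sqrt(2))


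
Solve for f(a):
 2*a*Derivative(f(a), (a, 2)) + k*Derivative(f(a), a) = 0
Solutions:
 f(a) = C1 + a^(1 - re(k)/2)*(C2*sin(log(a)*Abs(im(k))/2) + C3*cos(log(a)*im(k)/2))


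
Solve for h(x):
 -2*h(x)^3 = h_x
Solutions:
 h(x) = -sqrt(2)*sqrt(-1/(C1 - 2*x))/2
 h(x) = sqrt(2)*sqrt(-1/(C1 - 2*x))/2


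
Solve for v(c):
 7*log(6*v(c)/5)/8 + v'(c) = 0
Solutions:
 -8*Integral(1/(-log(_y) - log(6) + log(5)), (_y, v(c)))/7 = C1 - c


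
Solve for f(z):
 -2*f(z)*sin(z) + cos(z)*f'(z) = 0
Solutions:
 f(z) = C1/cos(z)^2


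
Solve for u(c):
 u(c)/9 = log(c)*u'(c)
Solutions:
 u(c) = C1*exp(li(c)/9)


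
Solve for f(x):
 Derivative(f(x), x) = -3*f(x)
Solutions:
 f(x) = C1*exp(-3*x)


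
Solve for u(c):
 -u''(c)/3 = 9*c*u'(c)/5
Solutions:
 u(c) = C1 + C2*erf(3*sqrt(30)*c/10)


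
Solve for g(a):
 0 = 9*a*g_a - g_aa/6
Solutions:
 g(a) = C1 + C2*erfi(3*sqrt(3)*a)


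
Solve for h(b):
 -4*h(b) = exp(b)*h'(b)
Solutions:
 h(b) = C1*exp(4*exp(-b))


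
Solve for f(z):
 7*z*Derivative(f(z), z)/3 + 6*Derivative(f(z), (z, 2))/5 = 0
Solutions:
 f(z) = C1 + C2*erf(sqrt(35)*z/6)


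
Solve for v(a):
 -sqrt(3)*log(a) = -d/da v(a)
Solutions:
 v(a) = C1 + sqrt(3)*a*log(a) - sqrt(3)*a


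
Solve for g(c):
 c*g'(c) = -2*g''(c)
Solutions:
 g(c) = C1 + C2*erf(c/2)


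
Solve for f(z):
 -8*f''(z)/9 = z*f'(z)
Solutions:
 f(z) = C1 + C2*erf(3*z/4)


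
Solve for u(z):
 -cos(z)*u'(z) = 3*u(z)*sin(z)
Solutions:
 u(z) = C1*cos(z)^3


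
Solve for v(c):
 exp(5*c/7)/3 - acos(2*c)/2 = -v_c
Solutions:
 v(c) = C1 + c*acos(2*c)/2 - sqrt(1 - 4*c^2)/4 - 7*exp(5*c/7)/15


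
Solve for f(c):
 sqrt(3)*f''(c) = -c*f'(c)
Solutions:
 f(c) = C1 + C2*erf(sqrt(2)*3^(3/4)*c/6)


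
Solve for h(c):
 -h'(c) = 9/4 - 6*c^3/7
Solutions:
 h(c) = C1 + 3*c^4/14 - 9*c/4


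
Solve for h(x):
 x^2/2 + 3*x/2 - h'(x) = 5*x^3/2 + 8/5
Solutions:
 h(x) = C1 - 5*x^4/8 + x^3/6 + 3*x^2/4 - 8*x/5


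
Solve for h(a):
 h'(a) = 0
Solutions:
 h(a) = C1


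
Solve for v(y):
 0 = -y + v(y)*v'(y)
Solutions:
 v(y) = -sqrt(C1 + y^2)
 v(y) = sqrt(C1 + y^2)


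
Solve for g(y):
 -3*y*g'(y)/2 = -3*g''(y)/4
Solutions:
 g(y) = C1 + C2*erfi(y)


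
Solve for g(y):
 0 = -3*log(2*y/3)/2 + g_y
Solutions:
 g(y) = C1 + 3*y*log(y)/2 - 3*y*log(3)/2 - 3*y/2 + 3*y*log(2)/2


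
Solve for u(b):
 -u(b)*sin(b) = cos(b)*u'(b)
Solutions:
 u(b) = C1*cos(b)


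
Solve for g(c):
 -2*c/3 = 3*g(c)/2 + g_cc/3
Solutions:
 g(c) = C1*sin(3*sqrt(2)*c/2) + C2*cos(3*sqrt(2)*c/2) - 4*c/9


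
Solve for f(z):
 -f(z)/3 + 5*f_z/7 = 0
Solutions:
 f(z) = C1*exp(7*z/15)


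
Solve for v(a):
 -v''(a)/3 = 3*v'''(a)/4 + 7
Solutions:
 v(a) = C1 + C2*a + C3*exp(-4*a/9) - 21*a^2/2


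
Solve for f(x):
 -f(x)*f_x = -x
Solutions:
 f(x) = -sqrt(C1 + x^2)
 f(x) = sqrt(C1 + x^2)


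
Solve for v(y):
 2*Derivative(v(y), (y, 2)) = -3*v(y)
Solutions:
 v(y) = C1*sin(sqrt(6)*y/2) + C2*cos(sqrt(6)*y/2)


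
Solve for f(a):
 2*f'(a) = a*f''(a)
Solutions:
 f(a) = C1 + C2*a^3


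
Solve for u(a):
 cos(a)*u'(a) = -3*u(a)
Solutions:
 u(a) = C1*(sin(a) - 1)^(3/2)/(sin(a) + 1)^(3/2)


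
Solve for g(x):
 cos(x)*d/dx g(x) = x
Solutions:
 g(x) = C1 + Integral(x/cos(x), x)


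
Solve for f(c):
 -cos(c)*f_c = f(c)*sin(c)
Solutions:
 f(c) = C1*cos(c)


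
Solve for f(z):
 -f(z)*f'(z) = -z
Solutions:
 f(z) = -sqrt(C1 + z^2)
 f(z) = sqrt(C1 + z^2)


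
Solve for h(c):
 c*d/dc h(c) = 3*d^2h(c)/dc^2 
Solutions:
 h(c) = C1 + C2*erfi(sqrt(6)*c/6)


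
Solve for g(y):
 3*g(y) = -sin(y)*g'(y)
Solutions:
 g(y) = C1*(cos(y) + 1)^(3/2)/(cos(y) - 1)^(3/2)


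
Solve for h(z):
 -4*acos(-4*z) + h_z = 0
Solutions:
 h(z) = C1 + 4*z*acos(-4*z) + sqrt(1 - 16*z^2)


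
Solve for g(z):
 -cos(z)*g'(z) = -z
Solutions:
 g(z) = C1 + Integral(z/cos(z), z)


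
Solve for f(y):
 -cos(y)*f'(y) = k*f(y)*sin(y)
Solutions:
 f(y) = C1*exp(k*log(cos(y)))


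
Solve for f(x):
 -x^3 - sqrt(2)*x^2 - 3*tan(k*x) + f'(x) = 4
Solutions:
 f(x) = C1 + x^4/4 + sqrt(2)*x^3/3 + 4*x + 3*Piecewise((-log(cos(k*x))/k, Ne(k, 0)), (0, True))


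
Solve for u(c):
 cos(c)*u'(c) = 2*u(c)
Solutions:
 u(c) = C1*(sin(c) + 1)/(sin(c) - 1)


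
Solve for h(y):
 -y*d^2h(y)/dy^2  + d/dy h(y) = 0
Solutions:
 h(y) = C1 + C2*y^2


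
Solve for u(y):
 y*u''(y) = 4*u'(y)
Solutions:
 u(y) = C1 + C2*y^5


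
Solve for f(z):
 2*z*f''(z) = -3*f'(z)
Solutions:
 f(z) = C1 + C2/sqrt(z)


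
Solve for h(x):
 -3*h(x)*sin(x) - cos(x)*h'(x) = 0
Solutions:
 h(x) = C1*cos(x)^3


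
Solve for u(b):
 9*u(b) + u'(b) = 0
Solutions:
 u(b) = C1*exp(-9*b)


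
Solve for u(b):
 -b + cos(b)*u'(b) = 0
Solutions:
 u(b) = C1 + Integral(b/cos(b), b)


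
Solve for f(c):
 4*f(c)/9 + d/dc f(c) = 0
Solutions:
 f(c) = C1*exp(-4*c/9)


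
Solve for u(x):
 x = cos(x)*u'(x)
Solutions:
 u(x) = C1 + Integral(x/cos(x), x)


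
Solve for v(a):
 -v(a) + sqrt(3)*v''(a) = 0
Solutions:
 v(a) = C1*exp(-3^(3/4)*a/3) + C2*exp(3^(3/4)*a/3)


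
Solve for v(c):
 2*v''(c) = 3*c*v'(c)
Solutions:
 v(c) = C1 + C2*erfi(sqrt(3)*c/2)


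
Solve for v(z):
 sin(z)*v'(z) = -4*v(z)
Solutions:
 v(z) = C1*(cos(z)^2 + 2*cos(z) + 1)/(cos(z)^2 - 2*cos(z) + 1)


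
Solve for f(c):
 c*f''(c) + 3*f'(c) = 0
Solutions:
 f(c) = C1 + C2/c^2


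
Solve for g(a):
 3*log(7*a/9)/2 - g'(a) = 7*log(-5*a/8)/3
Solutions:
 g(a) = C1 - 5*a*log(a)/6 + a*(-3*log(15) + 5/6 + log(7)/2 + 2*log(5)/3 + log(896) - 7*I*pi/3)


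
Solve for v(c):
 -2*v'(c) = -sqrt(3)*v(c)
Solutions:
 v(c) = C1*exp(sqrt(3)*c/2)


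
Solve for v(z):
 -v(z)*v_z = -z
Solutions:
 v(z) = -sqrt(C1 + z^2)
 v(z) = sqrt(C1 + z^2)


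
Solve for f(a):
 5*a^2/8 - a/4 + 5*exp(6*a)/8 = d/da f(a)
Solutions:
 f(a) = C1 + 5*a^3/24 - a^2/8 + 5*exp(6*a)/48


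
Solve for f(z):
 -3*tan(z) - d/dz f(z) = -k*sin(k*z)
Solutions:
 f(z) = C1 + k*Piecewise((-cos(k*z)/k, Ne(k, 0)), (0, True)) + 3*log(cos(z))


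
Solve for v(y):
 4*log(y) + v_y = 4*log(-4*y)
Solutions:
 v(y) = C1 + 4*y*(2*log(2) + I*pi)


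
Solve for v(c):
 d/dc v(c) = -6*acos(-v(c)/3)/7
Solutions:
 Integral(1/acos(-_y/3), (_y, v(c))) = C1 - 6*c/7


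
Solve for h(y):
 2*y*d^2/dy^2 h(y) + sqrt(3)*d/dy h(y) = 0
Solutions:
 h(y) = C1 + C2*y^(1 - sqrt(3)/2)


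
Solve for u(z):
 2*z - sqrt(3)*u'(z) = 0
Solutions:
 u(z) = C1 + sqrt(3)*z^2/3


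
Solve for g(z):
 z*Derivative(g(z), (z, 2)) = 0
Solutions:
 g(z) = C1 + C2*z


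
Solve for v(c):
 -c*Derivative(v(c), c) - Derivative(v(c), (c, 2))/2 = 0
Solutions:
 v(c) = C1 + C2*erf(c)


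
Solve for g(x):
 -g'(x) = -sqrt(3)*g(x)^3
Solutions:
 g(x) = -sqrt(2)*sqrt(-1/(C1 + sqrt(3)*x))/2
 g(x) = sqrt(2)*sqrt(-1/(C1 + sqrt(3)*x))/2


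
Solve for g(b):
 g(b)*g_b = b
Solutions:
 g(b) = -sqrt(C1 + b^2)
 g(b) = sqrt(C1 + b^2)


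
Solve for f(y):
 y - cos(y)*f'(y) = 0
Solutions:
 f(y) = C1 + Integral(y/cos(y), y)


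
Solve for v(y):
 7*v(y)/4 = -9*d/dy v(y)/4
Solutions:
 v(y) = C1*exp(-7*y/9)


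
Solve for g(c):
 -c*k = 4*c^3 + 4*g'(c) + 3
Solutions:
 g(c) = C1 - c^4/4 - c^2*k/8 - 3*c/4


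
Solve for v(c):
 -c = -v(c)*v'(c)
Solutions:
 v(c) = -sqrt(C1 + c^2)
 v(c) = sqrt(C1 + c^2)


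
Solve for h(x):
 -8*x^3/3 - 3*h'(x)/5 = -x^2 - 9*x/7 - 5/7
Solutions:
 h(x) = C1 - 10*x^4/9 + 5*x^3/9 + 15*x^2/14 + 25*x/21


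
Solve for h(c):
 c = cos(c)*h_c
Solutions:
 h(c) = C1 + Integral(c/cos(c), c)


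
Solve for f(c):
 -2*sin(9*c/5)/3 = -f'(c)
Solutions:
 f(c) = C1 - 10*cos(9*c/5)/27


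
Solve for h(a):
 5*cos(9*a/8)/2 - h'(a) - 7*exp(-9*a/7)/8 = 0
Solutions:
 h(a) = C1 + 20*sin(9*a/8)/9 + 49*exp(-9*a/7)/72


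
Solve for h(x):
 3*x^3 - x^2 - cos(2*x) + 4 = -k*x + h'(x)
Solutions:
 h(x) = C1 + k*x^2/2 + 3*x^4/4 - x^3/3 + 4*x - sin(2*x)/2


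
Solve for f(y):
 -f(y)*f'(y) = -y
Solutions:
 f(y) = -sqrt(C1 + y^2)
 f(y) = sqrt(C1 + y^2)


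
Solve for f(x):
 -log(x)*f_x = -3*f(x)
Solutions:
 f(x) = C1*exp(3*li(x))


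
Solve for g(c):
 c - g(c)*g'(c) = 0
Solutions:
 g(c) = -sqrt(C1 + c^2)
 g(c) = sqrt(C1 + c^2)


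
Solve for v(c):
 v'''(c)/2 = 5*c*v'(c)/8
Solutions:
 v(c) = C1 + Integral(C2*airyai(10^(1/3)*c/2) + C3*airybi(10^(1/3)*c/2), c)


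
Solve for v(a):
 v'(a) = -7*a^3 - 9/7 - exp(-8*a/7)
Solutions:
 v(a) = C1 - 7*a^4/4 - 9*a/7 + 7*exp(-8*a/7)/8


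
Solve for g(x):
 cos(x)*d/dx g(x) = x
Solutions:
 g(x) = C1 + Integral(x/cos(x), x)


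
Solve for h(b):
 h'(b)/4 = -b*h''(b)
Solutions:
 h(b) = C1 + C2*b^(3/4)


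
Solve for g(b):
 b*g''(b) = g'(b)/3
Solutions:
 g(b) = C1 + C2*b^(4/3)


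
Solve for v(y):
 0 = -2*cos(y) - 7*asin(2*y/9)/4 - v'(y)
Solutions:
 v(y) = C1 - 7*y*asin(2*y/9)/4 - 7*sqrt(81 - 4*y^2)/8 - 2*sin(y)


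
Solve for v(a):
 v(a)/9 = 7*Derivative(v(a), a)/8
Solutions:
 v(a) = C1*exp(8*a/63)


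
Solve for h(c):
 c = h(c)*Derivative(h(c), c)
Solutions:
 h(c) = -sqrt(C1 + c^2)
 h(c) = sqrt(C1 + c^2)


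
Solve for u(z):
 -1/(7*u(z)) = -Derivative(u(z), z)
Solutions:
 u(z) = -sqrt(C1 + 14*z)/7
 u(z) = sqrt(C1 + 14*z)/7


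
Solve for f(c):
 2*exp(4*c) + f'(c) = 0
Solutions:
 f(c) = C1 - exp(4*c)/2


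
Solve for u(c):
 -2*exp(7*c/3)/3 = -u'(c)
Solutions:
 u(c) = C1 + 2*exp(7*c/3)/7


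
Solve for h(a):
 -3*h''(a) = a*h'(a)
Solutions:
 h(a) = C1 + C2*erf(sqrt(6)*a/6)


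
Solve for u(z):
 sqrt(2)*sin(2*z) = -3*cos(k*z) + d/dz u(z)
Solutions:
 u(z) = C1 - sqrt(2)*cos(2*z)/2 + 3*sin(k*z)/k


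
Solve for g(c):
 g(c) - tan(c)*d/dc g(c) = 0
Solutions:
 g(c) = C1*sin(c)


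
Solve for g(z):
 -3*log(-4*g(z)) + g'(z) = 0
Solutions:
 -Integral(1/(log(-_y) + 2*log(2)), (_y, g(z)))/3 = C1 - z


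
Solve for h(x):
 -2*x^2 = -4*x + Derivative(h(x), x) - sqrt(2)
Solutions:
 h(x) = C1 - 2*x^3/3 + 2*x^2 + sqrt(2)*x


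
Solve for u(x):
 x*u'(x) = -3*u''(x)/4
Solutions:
 u(x) = C1 + C2*erf(sqrt(6)*x/3)


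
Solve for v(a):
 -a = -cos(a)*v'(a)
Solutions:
 v(a) = C1 + Integral(a/cos(a), a)


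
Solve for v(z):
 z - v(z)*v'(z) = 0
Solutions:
 v(z) = -sqrt(C1 + z^2)
 v(z) = sqrt(C1 + z^2)


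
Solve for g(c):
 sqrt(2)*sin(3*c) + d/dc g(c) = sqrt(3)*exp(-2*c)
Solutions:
 g(c) = C1 + sqrt(2)*cos(3*c)/3 - sqrt(3)*exp(-2*c)/2


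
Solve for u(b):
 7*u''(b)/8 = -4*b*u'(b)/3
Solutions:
 u(b) = C1 + C2*erf(4*sqrt(21)*b/21)


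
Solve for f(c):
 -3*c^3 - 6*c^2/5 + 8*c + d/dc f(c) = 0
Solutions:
 f(c) = C1 + 3*c^4/4 + 2*c^3/5 - 4*c^2


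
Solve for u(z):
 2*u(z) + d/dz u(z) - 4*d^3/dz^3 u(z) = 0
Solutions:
 u(z) = C1*exp(-3^(1/3)*z*(3^(1/3)/(sqrt(321) + 18)^(1/3) + (sqrt(321) + 18)^(1/3))/12)*sin(3^(1/6)*z*(-3^(2/3)*(sqrt(321) + 18)^(1/3) + 3/(sqrt(321) + 18)^(1/3))/12) + C2*exp(-3^(1/3)*z*(3^(1/3)/(sqrt(321) + 18)^(1/3) + (sqrt(321) + 18)^(1/3))/12)*cos(3^(1/6)*z*(-3^(2/3)*(sqrt(321) + 18)^(1/3) + 3/(sqrt(321) + 18)^(1/3))/12) + C3*exp(3^(1/3)*z*(3^(1/3)/(sqrt(321) + 18)^(1/3) + (sqrt(321) + 18)^(1/3))/6)


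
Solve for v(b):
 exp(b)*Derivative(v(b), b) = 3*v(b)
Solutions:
 v(b) = C1*exp(-3*exp(-b))


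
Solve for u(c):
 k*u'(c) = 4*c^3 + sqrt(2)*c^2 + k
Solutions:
 u(c) = C1 + c^4/k + sqrt(2)*c^3/(3*k) + c


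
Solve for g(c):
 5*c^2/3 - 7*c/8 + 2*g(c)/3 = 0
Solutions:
 g(c) = c*(21 - 40*c)/16


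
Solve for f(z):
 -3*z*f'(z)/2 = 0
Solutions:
 f(z) = C1


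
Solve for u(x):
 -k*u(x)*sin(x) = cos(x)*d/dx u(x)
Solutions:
 u(x) = C1*exp(k*log(cos(x)))


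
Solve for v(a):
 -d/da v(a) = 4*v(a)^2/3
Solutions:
 v(a) = 3/(C1 + 4*a)


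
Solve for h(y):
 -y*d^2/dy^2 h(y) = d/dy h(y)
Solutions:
 h(y) = C1 + C2*log(y)


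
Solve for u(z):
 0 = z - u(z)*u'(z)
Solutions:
 u(z) = -sqrt(C1 + z^2)
 u(z) = sqrt(C1 + z^2)


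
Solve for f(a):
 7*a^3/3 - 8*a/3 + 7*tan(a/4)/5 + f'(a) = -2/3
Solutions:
 f(a) = C1 - 7*a^4/12 + 4*a^2/3 - 2*a/3 + 28*log(cos(a/4))/5


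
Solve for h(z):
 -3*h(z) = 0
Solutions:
 h(z) = 0


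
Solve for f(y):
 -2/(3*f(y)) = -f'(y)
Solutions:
 f(y) = -sqrt(C1 + 12*y)/3
 f(y) = sqrt(C1 + 12*y)/3


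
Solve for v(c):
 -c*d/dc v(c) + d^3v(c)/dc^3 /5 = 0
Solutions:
 v(c) = C1 + Integral(C2*airyai(5^(1/3)*c) + C3*airybi(5^(1/3)*c), c)


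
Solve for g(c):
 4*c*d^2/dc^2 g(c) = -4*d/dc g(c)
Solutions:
 g(c) = C1 + C2*log(c)


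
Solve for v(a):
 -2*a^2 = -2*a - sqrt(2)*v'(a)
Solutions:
 v(a) = C1 + sqrt(2)*a^3/3 - sqrt(2)*a^2/2


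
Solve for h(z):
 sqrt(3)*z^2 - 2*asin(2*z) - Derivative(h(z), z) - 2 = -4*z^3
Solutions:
 h(z) = C1 + z^4 + sqrt(3)*z^3/3 - 2*z*asin(2*z) - 2*z - sqrt(1 - 4*z^2)


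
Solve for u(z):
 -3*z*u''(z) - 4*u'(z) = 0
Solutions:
 u(z) = C1 + C2/z^(1/3)


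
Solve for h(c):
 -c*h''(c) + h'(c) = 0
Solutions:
 h(c) = C1 + C2*c^2


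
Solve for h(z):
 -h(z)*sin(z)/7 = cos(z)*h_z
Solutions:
 h(z) = C1*cos(z)^(1/7)


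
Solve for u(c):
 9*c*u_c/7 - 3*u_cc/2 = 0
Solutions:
 u(c) = C1 + C2*erfi(sqrt(21)*c/7)


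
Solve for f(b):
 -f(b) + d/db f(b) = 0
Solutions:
 f(b) = C1*exp(b)


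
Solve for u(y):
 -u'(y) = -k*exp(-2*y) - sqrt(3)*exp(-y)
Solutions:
 u(y) = C1 - k*exp(-2*y)/2 - sqrt(3)*exp(-y)


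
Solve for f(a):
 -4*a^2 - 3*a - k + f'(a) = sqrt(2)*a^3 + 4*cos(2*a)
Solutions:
 f(a) = C1 + sqrt(2)*a^4/4 + 4*a^3/3 + 3*a^2/2 + a*k + 2*sin(2*a)


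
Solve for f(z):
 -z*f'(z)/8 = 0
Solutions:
 f(z) = C1


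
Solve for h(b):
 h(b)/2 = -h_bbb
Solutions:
 h(b) = C3*exp(-2^(2/3)*b/2) + (C1*sin(2^(2/3)*sqrt(3)*b/4) + C2*cos(2^(2/3)*sqrt(3)*b/4))*exp(2^(2/3)*b/4)


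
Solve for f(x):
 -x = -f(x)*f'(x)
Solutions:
 f(x) = -sqrt(C1 + x^2)
 f(x) = sqrt(C1 + x^2)


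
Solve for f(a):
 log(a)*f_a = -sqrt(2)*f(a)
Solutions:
 f(a) = C1*exp(-sqrt(2)*li(a))


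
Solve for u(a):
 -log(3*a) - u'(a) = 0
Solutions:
 u(a) = C1 - a*log(a) - a*log(3) + a


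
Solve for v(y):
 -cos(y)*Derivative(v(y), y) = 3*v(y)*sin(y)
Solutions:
 v(y) = C1*cos(y)^3


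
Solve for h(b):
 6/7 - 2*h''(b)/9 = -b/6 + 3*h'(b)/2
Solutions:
 h(b) = C1 + C2*exp(-27*b/4) + b^2/18 + 944*b/1701


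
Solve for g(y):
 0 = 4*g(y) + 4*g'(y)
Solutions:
 g(y) = C1*exp(-y)


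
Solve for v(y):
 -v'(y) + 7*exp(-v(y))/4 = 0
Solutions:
 v(y) = log(C1 + 7*y/4)


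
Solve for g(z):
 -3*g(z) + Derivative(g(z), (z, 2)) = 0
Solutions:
 g(z) = C1*exp(-sqrt(3)*z) + C2*exp(sqrt(3)*z)


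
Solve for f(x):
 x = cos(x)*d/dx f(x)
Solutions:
 f(x) = C1 + Integral(x/cos(x), x)


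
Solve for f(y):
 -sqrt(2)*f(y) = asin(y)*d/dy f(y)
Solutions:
 f(y) = C1*exp(-sqrt(2)*Integral(1/asin(y), y))


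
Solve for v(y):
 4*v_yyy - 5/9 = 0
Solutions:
 v(y) = C1 + C2*y + C3*y^2 + 5*y^3/216


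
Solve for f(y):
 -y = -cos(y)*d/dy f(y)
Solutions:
 f(y) = C1 + Integral(y/cos(y), y)


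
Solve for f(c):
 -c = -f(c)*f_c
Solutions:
 f(c) = -sqrt(C1 + c^2)
 f(c) = sqrt(C1 + c^2)


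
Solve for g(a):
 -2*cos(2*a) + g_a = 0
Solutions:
 g(a) = C1 + sin(2*a)


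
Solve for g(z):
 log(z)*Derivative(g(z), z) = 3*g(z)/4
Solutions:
 g(z) = C1*exp(3*li(z)/4)


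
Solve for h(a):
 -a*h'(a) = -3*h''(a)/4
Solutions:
 h(a) = C1 + C2*erfi(sqrt(6)*a/3)


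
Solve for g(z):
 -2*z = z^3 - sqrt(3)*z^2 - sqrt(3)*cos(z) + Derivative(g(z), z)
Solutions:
 g(z) = C1 - z^4/4 + sqrt(3)*z^3/3 - z^2 + sqrt(3)*sin(z)


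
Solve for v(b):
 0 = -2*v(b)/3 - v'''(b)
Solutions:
 v(b) = C3*exp(-2^(1/3)*3^(2/3)*b/3) + (C1*sin(2^(1/3)*3^(1/6)*b/2) + C2*cos(2^(1/3)*3^(1/6)*b/2))*exp(2^(1/3)*3^(2/3)*b/6)


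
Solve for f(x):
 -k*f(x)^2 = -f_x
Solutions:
 f(x) = -1/(C1 + k*x)


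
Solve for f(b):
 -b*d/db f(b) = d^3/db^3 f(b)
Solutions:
 f(b) = C1 + Integral(C2*airyai(-b) + C3*airybi(-b), b)


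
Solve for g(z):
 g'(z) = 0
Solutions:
 g(z) = C1


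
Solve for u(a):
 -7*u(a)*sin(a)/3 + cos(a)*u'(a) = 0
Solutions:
 u(a) = C1/cos(a)^(7/3)


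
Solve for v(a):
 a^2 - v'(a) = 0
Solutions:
 v(a) = C1 + a^3/3


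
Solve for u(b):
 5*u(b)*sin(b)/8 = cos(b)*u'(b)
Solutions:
 u(b) = C1/cos(b)^(5/8)


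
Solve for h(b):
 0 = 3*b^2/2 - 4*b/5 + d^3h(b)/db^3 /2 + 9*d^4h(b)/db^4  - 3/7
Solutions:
 h(b) = C1 + C2*b + C3*b^2 + C4*exp(-b/18) - b^5/20 + 137*b^4/30 - 11503*b^3/35


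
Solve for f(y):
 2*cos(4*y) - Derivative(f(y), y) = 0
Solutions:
 f(y) = C1 + sin(4*y)/2


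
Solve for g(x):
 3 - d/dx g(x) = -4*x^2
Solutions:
 g(x) = C1 + 4*x^3/3 + 3*x


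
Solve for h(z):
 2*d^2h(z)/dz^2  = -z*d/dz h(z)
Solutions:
 h(z) = C1 + C2*erf(z/2)


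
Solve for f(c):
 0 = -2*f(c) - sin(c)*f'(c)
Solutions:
 f(c) = C1*(cos(c) + 1)/(cos(c) - 1)


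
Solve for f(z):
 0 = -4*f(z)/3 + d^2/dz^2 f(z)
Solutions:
 f(z) = C1*exp(-2*sqrt(3)*z/3) + C2*exp(2*sqrt(3)*z/3)


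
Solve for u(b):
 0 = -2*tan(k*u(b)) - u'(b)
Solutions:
 u(b) = Piecewise((-asin(exp(C1*k - 2*b*k))/k + pi/k, Ne(k, 0)), (nan, True))
 u(b) = Piecewise((asin(exp(C1*k - 2*b*k))/k, Ne(k, 0)), (nan, True))


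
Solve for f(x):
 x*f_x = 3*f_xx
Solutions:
 f(x) = C1 + C2*erfi(sqrt(6)*x/6)


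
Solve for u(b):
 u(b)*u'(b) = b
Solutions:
 u(b) = -sqrt(C1 + b^2)
 u(b) = sqrt(C1 + b^2)


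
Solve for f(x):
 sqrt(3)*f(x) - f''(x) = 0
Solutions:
 f(x) = C1*exp(-3^(1/4)*x) + C2*exp(3^(1/4)*x)


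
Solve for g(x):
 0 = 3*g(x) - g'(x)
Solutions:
 g(x) = C1*exp(3*x)


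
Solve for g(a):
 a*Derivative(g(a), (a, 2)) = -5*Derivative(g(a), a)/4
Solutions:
 g(a) = C1 + C2/a^(1/4)


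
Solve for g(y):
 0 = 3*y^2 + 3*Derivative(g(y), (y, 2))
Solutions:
 g(y) = C1 + C2*y - y^4/12


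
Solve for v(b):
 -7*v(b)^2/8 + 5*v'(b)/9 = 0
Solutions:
 v(b) = -40/(C1 + 63*b)


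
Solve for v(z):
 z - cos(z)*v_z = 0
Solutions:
 v(z) = C1 + Integral(z/cos(z), z)


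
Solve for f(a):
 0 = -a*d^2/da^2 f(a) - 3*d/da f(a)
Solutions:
 f(a) = C1 + C2/a^2


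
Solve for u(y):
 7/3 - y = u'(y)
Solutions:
 u(y) = C1 - y^2/2 + 7*y/3


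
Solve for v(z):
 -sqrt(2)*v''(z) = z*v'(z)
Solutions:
 v(z) = C1 + C2*erf(2^(1/4)*z/2)


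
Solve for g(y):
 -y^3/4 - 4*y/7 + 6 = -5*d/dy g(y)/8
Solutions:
 g(y) = C1 + y^4/10 + 16*y^2/35 - 48*y/5


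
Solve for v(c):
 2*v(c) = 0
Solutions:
 v(c) = 0


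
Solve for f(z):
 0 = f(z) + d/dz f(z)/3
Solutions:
 f(z) = C1*exp(-3*z)


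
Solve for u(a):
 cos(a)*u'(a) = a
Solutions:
 u(a) = C1 + Integral(a/cos(a), a)


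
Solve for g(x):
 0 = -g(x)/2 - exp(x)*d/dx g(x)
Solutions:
 g(x) = C1*exp(exp(-x)/2)


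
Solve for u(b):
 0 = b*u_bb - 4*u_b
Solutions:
 u(b) = C1 + C2*b^5


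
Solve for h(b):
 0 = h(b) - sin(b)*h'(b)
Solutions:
 h(b) = C1*sqrt(cos(b) - 1)/sqrt(cos(b) + 1)


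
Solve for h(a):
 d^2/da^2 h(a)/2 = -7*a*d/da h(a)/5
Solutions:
 h(a) = C1 + C2*erf(sqrt(35)*a/5)


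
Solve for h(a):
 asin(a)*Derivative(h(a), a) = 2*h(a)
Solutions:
 h(a) = C1*exp(2*Integral(1/asin(a), a))


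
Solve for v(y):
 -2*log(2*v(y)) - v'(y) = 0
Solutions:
 Integral(1/(log(_y) + log(2)), (_y, v(y)))/2 = C1 - y


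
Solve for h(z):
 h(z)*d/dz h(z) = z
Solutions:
 h(z) = -sqrt(C1 + z^2)
 h(z) = sqrt(C1 + z^2)


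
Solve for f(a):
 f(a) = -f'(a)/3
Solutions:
 f(a) = C1*exp(-3*a)


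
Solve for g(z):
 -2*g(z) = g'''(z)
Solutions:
 g(z) = C3*exp(-2^(1/3)*z) + (C1*sin(2^(1/3)*sqrt(3)*z/2) + C2*cos(2^(1/3)*sqrt(3)*z/2))*exp(2^(1/3)*z/2)


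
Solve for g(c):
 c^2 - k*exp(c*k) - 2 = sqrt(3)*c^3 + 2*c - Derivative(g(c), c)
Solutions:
 g(c) = C1 + sqrt(3)*c^4/4 - c^3/3 + c^2 + 2*c + exp(c*k)


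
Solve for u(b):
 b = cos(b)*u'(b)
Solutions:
 u(b) = C1 + Integral(b/cos(b), b)


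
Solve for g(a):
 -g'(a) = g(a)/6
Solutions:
 g(a) = C1*exp(-a/6)


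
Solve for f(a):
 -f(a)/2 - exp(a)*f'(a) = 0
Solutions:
 f(a) = C1*exp(exp(-a)/2)


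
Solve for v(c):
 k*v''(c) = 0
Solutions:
 v(c) = C1 + C2*c


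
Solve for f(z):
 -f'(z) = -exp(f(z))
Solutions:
 f(z) = log(-1/(C1 + z))


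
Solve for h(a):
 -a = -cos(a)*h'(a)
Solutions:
 h(a) = C1 + Integral(a/cos(a), a)


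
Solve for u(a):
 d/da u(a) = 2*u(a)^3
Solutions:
 u(a) = -sqrt(2)*sqrt(-1/(C1 + 2*a))/2
 u(a) = sqrt(2)*sqrt(-1/(C1 + 2*a))/2


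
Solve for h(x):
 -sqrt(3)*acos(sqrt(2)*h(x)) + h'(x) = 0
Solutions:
 Integral(1/acos(sqrt(2)*_y), (_y, h(x))) = C1 + sqrt(3)*x


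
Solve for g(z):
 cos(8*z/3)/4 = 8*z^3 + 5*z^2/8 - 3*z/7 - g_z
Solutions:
 g(z) = C1 + 2*z^4 + 5*z^3/24 - 3*z^2/14 - 3*sin(8*z/3)/32


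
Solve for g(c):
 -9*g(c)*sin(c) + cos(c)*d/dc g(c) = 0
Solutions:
 g(c) = C1/cos(c)^9


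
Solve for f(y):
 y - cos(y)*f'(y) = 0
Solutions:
 f(y) = C1 + Integral(y/cos(y), y)


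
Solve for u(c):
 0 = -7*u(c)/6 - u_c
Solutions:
 u(c) = C1*exp(-7*c/6)


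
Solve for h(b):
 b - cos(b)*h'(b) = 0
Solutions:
 h(b) = C1 + Integral(b/cos(b), b)


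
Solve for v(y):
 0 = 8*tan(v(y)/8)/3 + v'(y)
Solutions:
 v(y) = -8*asin(C1*exp(-y/3)) + 8*pi
 v(y) = 8*asin(C1*exp(-y/3))


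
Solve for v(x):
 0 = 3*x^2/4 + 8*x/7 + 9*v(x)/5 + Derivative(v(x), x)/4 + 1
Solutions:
 v(x) = C1*exp(-36*x/5) - 5*x^2/12 - 785*x/1512 - 26315/54432


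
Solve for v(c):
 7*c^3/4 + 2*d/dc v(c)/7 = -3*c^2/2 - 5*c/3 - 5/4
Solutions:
 v(c) = C1 - 49*c^4/32 - 7*c^3/4 - 35*c^2/12 - 35*c/8


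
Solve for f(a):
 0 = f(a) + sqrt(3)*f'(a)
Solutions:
 f(a) = C1*exp(-sqrt(3)*a/3)


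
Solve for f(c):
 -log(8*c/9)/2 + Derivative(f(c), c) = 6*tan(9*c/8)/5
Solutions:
 f(c) = C1 + c*log(c)/2 - c*log(3) - c/2 + 3*c*log(2)/2 - 16*log(cos(9*c/8))/15


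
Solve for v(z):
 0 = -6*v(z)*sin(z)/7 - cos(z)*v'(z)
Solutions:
 v(z) = C1*cos(z)^(6/7)


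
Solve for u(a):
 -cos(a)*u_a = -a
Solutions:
 u(a) = C1 + Integral(a/cos(a), a)


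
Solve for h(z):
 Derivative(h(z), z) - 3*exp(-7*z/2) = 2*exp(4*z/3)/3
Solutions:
 h(z) = C1 + exp(4*z/3)/2 - 6*exp(-7*z/2)/7
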